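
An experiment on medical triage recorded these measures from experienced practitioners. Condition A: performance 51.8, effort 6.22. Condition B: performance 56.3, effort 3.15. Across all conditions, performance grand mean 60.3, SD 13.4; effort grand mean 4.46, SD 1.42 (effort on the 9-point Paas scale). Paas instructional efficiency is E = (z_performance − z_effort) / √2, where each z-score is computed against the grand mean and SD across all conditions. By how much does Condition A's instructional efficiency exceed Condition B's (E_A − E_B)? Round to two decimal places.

-1.77

Condition A: z_P = (51.8 − 60.3)/13.4 = -0.6343; z_E = (6.22 − 4.46)/1.42 = 1.2394; E_A = (-0.6343 − 1.2394)/√2 = -1.3249.
Condition B: z_P = (56.3 − 60.3)/13.4 = -0.2985; z_E = (3.15 − 4.46)/1.42 = -0.9225; E_B = (-0.2985 − (-0.9225))/√2 = 0.4412.
E_A − E_B = -1.3249 − 0.4412 = -1.7661 ≈ -1.77.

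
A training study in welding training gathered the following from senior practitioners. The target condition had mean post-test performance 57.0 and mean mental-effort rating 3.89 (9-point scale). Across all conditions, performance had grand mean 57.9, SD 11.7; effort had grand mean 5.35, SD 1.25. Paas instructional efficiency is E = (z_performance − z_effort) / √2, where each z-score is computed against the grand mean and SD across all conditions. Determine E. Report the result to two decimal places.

0.77

z_performance = (57.0 − 57.9) / 11.7 = -0.9000 / 11.7 = -0.0769.
z_effort = (3.89 − 5.35) / 1.25 = -1.4600 / 1.25 = -1.1680.
z_P − z_E = -0.0769 − (-1.1680) = 1.0911.
E = 1.0911 / √2 = 1.0911 / 1.41421 = 0.7715 ≈ 0.77.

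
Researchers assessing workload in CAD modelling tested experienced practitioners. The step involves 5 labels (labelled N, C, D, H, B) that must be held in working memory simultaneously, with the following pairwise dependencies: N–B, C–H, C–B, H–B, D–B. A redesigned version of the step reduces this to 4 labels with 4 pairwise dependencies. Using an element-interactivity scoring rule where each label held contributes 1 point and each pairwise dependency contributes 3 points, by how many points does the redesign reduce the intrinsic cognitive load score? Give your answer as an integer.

Original: 5 × 1 + 5 × 3 = 5 + 15 = 20.
Redesigned: 4 × 1 + 4 × 3 = 4 + 12 = 16.
Reduction = 20 − 16 = 4.

4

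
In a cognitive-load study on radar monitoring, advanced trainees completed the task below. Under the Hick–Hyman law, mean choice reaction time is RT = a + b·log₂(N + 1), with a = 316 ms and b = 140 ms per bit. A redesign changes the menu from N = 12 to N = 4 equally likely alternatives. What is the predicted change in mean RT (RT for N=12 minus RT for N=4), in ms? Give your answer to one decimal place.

193.0

RT(12) = 316 + 140·log₂(13) = 316 + 140·3.7004 = 834.0560 ms.
RT(4) = 316 + 140·log₂(5) = 316 + 140·2.3219 = 641.0660 ms.
Difference = 834.0560 − 641.0660 = 192.9900 ≈ 193.0 ms.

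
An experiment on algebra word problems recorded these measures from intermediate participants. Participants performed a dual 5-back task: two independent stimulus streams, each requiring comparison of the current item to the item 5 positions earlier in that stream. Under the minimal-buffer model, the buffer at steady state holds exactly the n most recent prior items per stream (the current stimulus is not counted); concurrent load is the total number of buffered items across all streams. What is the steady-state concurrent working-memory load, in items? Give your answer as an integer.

Each stream's buffer holds its 5 most recent prior items.
Two independent streams: 2 × 5 = 10 buffered items at steady state.

10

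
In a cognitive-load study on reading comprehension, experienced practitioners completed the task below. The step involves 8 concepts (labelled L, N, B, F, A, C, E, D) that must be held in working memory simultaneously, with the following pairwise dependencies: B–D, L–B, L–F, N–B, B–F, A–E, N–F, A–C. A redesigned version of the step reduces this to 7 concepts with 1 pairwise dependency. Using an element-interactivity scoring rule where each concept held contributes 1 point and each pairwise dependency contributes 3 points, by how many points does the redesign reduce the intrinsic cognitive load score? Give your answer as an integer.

Original: 8 × 1 + 8 × 3 = 8 + 24 = 32.
Redesigned: 7 × 1 + 1 × 3 = 7 + 3 = 10.
Reduction = 32 − 10 = 22.

22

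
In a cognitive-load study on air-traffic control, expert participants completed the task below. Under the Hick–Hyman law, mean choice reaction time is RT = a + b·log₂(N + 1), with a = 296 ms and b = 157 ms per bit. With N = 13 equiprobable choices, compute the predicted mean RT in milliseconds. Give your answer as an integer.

894

log₂(13 + 1) = log₂(14) = 3.8074.
RT = 296 + 157 × 3.8074 = 296 + 597.7618 = 893.7618 ms.
≈ 894 ms.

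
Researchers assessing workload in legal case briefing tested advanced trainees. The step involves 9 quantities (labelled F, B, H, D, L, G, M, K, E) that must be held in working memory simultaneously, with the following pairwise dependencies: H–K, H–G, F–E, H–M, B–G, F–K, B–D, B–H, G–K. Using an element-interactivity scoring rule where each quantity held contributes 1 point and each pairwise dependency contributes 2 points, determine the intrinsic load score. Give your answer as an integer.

Count of quantities held simultaneously: 9.
Count of pairwise dependencies listed: 9.
Element contribution: 9 × 1 = 9.
Interaction contribution: 9 × 2 = 18.
Intrinsic load = 9 + 18 = 27.

27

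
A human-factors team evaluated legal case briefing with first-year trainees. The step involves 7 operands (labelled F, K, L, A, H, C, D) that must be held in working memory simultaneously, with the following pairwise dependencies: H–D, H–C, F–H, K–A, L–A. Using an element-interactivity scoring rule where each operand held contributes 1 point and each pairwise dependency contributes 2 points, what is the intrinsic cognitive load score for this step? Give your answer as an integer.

Count of operands held simultaneously: 7.
Count of pairwise dependencies listed: 5.
Element contribution: 7 × 1 = 7.
Interaction contribution: 5 × 2 = 10.
Intrinsic load = 7 + 10 = 17.

17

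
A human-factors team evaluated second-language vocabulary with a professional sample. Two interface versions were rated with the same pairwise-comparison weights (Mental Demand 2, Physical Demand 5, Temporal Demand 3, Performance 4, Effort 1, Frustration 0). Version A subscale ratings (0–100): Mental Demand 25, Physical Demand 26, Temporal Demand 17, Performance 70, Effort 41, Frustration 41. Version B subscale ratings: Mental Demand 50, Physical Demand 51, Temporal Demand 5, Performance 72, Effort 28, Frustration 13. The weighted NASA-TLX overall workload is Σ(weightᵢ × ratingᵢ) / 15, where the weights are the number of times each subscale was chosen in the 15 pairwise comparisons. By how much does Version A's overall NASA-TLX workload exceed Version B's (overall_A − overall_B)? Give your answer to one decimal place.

-8.9

Version A weighted sum = 2·25 + 5·26 + 3·17 + 4·70 + 1·41 + 0·41 = 50 + 130 + 51 + 280 + 41 + 0 = 552; overall_A = 552/15 = 36.8000.
Version B weighted sum = 2·50 + 5·51 + 3·5 + 4·72 + 1·28 + 0·13 = 100 + 255 + 15 + 288 + 28 + 0 = 686; overall_B = 686/15 = 45.7333.
Difference = 36.8000 − 45.7333 = -8.9333 ≈ -8.9.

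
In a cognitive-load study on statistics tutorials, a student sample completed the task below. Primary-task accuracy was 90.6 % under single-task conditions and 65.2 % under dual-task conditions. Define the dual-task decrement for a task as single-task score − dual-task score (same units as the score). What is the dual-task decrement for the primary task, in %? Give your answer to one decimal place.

25.4

Decrement = 90.6 − 65.2 = 25.4000 % ≈ 25.4 %.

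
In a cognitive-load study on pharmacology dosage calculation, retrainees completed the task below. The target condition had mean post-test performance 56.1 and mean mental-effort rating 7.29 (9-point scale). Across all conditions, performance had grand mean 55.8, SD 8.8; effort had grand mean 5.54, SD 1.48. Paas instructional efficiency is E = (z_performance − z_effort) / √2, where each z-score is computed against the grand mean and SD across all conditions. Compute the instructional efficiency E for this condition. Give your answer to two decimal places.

-0.81

z_performance = (56.1 − 55.8) / 8.8 = 0.3000 / 8.8 = 0.0341.
z_effort = (7.29 − 5.54) / 1.48 = 1.7500 / 1.48 = 1.1824.
z_P − z_E = 0.0341 − 1.1824 = -1.1483.
E = -1.1483 / √2 = -1.1483 / 1.41421 = -0.8120 ≈ -0.81.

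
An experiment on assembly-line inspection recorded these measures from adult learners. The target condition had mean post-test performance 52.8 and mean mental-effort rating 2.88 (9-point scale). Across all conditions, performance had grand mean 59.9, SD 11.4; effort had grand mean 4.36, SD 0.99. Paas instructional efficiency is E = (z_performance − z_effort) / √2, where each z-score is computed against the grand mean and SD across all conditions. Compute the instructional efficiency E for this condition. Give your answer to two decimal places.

z_performance = (52.8 − 59.9) / 11.4 = -7.1000 / 11.4 = -0.6228.
z_effort = (2.88 − 4.36) / 0.99 = -1.4800 / 0.99 = -1.4949.
z_P − z_E = -0.6228 − (-1.4949) = 0.8721.
E = 0.8721 / √2 = 0.8721 / 1.41421 = 0.6167 ≈ 0.62.

0.62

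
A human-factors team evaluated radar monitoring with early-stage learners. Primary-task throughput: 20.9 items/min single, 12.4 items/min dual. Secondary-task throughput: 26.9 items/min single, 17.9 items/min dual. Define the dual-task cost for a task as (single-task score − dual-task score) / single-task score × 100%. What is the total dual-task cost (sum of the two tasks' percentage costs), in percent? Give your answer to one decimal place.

Primary cost = (20.9 − 12.4) / 20.9 × 100% = 40.6699%.
Secondary cost = (26.9 − 17.9) / 26.9 × 100% = 33.4572%.
Total = 40.6699% + 33.4572% = 74.1271% ≈ 74.1%.

74.1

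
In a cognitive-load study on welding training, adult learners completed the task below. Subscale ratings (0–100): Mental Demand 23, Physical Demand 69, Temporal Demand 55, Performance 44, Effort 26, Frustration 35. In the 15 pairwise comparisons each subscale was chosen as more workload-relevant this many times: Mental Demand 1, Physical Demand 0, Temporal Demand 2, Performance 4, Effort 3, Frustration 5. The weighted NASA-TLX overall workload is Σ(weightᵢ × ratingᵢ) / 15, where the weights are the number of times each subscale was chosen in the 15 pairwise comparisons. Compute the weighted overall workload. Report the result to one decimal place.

The tallies are the weights (they sum to 15).
Weighted sum = 1·23 + 0·69 + 2·55 + 4·44 + 3·26 + 5·35
            = 23 + 0 + 110 + 176 + 78 + 175 = 562.
Overall workload = 562 / 15 = 37.4667 ≈ 37.5.

37.5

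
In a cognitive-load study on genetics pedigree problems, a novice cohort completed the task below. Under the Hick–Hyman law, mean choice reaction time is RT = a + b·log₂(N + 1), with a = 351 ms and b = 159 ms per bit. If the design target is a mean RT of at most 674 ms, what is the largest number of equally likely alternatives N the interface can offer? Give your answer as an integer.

3

Set 351 + 159·log₂(N + 1) ≤ 674.
log₂(N + 1) ≤ (674 − 351) / 159 = 2.0314.
N + 1 ≤ 2^2.0314 = 4.0880.
N ≤ 3.0880, so the largest integer N is 3.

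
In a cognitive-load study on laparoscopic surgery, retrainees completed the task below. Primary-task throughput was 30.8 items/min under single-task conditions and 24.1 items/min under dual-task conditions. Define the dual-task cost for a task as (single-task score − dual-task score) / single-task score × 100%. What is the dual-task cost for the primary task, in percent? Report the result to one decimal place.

21.8

Cost = (30.8 − 24.1) / 30.8 × 100%
     = 6.7000 / 30.8 × 100% = 21.7532%.
≈ 21.8%.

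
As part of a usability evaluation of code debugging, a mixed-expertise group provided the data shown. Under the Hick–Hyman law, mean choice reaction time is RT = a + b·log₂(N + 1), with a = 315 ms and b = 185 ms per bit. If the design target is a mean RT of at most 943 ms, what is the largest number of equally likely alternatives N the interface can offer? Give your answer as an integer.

9

Set 315 + 185·log₂(N + 1) ≤ 943.
log₂(N + 1) ≤ (943 − 315) / 185 = 3.3946.
N + 1 ≤ 2^3.3946 = 10.5166.
N ≤ 9.5166, so the largest integer N is 9.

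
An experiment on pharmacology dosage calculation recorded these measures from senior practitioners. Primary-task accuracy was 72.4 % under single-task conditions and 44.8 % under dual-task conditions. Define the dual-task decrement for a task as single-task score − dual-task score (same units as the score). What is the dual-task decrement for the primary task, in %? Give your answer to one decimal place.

Decrement = 72.4 − 44.8 = 27.6000 % ≈ 27.6 %.

27.6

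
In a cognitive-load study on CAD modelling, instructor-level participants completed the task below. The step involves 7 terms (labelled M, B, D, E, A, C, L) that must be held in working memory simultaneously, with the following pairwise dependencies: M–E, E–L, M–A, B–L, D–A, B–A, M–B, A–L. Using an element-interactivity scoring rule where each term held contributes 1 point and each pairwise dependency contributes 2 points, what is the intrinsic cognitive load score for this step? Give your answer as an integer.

23

Count of terms held simultaneously: 7.
Count of pairwise dependencies listed: 8.
Element contribution: 7 × 1 = 7.
Interaction contribution: 8 × 2 = 16.
Intrinsic load = 7 + 16 = 23.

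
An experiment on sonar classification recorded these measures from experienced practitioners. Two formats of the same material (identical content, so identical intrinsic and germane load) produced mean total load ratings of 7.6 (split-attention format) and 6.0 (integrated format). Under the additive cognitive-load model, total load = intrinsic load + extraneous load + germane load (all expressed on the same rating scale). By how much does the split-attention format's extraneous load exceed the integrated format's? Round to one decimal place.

1.6

Intrinsic and germane load are equal across formats, so the difference in total load equals the difference in extraneous load.
Extraneous-load difference = 7.6 − 6.0 = 1.6.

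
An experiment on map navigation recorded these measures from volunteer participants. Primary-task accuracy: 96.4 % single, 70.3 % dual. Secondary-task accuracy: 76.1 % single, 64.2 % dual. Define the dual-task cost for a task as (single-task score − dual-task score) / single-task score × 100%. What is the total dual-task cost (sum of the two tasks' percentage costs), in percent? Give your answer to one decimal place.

Primary cost = (96.4 − 70.3) / 96.4 × 100% = 27.0747%.
Secondary cost = (76.1 − 64.2) / 76.1 × 100% = 15.6373%.
Total = 27.0747% + 15.6373% = 42.7120% ≈ 42.7%.

42.7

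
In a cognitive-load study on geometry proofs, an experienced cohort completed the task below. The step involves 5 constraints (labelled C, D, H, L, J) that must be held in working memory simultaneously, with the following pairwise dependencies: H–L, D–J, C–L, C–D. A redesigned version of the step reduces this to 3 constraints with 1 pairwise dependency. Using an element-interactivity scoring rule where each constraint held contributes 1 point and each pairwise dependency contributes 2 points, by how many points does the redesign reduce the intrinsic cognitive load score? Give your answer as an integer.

Original: 5 × 1 + 4 × 2 = 5 + 8 = 13.
Redesigned: 3 × 1 + 1 × 2 = 3 + 2 = 5.
Reduction = 13 − 5 = 8.

8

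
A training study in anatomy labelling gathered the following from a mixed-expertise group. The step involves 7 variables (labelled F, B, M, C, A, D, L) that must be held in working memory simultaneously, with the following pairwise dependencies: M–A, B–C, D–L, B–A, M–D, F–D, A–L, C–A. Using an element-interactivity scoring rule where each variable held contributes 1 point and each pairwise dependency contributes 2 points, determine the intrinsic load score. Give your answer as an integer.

23

Count of variables held simultaneously: 7.
Count of pairwise dependencies listed: 8.
Element contribution: 7 × 1 = 7.
Interaction contribution: 8 × 2 = 16.
Intrinsic load = 7 + 16 = 23.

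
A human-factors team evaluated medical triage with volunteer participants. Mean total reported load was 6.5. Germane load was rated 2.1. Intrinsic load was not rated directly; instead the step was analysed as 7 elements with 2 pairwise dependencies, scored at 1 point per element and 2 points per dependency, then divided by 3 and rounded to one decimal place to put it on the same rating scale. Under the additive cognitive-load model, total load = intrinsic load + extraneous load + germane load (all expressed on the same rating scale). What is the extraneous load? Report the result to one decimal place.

Intrinsic (element-interactivity): (7 × 1 + 2 × 2) / 3 = 11 / 3 = 3.6667 → 3.7.
extraneous load = total − intrinsic − germane
             = 6.5 − 3.7 − 2.1 = 0.7.

0.7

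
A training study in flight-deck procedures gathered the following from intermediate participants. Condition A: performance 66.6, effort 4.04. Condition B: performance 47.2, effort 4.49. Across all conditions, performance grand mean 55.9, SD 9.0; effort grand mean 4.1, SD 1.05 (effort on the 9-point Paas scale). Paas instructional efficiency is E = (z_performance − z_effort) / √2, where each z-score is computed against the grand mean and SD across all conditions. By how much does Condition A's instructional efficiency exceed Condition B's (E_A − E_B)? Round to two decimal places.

1.83

Condition A: z_P = (66.6 − 55.9)/9.0 = 1.1889; z_E = (4.04 − 4.1)/1.05 = -0.0571; E_A = (1.1889 − (-0.0571))/√2 = 0.8811.
Condition B: z_P = (47.2 − 55.9)/9.0 = -0.9667; z_E = (4.49 − 4.1)/1.05 = 0.3714; E_B = (-0.9667 − 0.3714)/√2 = -0.9462.
E_A − E_B = 0.8811 − (-0.9462) = 1.8273 ≈ 1.83.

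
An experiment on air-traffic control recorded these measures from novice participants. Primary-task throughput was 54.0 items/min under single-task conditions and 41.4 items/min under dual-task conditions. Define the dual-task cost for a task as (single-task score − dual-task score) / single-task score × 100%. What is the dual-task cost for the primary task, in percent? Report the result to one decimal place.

23.3

Cost = (54.0 − 41.4) / 54.0 × 100%
     = 12.6000 / 54.0 × 100% = 23.3333%.
≈ 23.3%.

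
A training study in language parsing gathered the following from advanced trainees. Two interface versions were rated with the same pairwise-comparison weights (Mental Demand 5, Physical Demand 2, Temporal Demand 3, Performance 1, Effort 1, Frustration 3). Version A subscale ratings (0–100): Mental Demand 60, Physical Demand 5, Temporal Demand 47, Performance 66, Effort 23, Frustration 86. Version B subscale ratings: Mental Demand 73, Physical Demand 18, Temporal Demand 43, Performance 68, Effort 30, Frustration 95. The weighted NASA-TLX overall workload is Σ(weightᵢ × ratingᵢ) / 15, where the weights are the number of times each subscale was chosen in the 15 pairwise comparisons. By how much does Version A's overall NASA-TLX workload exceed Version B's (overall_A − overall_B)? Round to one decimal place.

-7.7

Version A weighted sum = 5·60 + 2·5 + 3·47 + 1·66 + 1·23 + 3·86 = 300 + 10 + 141 + 66 + 23 + 258 = 798; overall_A = 798/15 = 53.2000.
Version B weighted sum = 5·73 + 2·18 + 3·43 + 1·68 + 1·30 + 3·95 = 365 + 36 + 129 + 68 + 30 + 285 = 913; overall_B = 913/15 = 60.8667.
Difference = 53.2000 − 60.8667 = -7.6667 ≈ -7.7.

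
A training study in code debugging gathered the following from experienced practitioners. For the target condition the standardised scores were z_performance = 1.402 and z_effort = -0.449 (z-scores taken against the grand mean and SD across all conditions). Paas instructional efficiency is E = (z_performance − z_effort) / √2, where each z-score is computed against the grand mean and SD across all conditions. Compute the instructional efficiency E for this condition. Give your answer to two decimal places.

1.31

z_P − z_E = 1.402 − (-0.449) = 1.8510.
E = 1.8510 / √2 = 1.8510 / 1.41421 = 1.3089 ≈ 1.31.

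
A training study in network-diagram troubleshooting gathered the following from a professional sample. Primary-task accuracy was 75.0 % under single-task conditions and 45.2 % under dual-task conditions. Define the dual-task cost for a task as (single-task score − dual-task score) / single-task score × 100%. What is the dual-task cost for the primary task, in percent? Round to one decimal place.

Cost = (75.0 − 45.2) / 75.0 × 100%
     = 29.8000 / 75.0 × 100% = 39.7333%.
≈ 39.7%.

39.7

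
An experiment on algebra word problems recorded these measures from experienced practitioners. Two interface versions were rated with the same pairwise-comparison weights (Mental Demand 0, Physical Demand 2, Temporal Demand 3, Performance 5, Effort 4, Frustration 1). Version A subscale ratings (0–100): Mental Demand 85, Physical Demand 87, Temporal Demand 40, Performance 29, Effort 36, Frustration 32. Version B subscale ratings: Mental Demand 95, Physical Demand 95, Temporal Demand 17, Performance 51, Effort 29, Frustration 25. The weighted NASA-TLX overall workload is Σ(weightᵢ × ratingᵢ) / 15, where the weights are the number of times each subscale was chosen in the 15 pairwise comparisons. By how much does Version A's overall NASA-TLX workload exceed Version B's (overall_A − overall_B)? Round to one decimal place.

Version A weighted sum = 0·85 + 2·87 + 3·40 + 5·29 + 4·36 + 1·32 = 0 + 174 + 120 + 145 + 144 + 32 = 615; overall_A = 615/15 = 41.0000.
Version B weighted sum = 0·95 + 2·95 + 3·17 + 5·51 + 4·29 + 1·25 = 0 + 190 + 51 + 255 + 116 + 25 = 637; overall_B = 637/15 = 42.4667.
Difference = 41.0000 − 42.4667 = -1.4667 ≈ -1.5.

-1.5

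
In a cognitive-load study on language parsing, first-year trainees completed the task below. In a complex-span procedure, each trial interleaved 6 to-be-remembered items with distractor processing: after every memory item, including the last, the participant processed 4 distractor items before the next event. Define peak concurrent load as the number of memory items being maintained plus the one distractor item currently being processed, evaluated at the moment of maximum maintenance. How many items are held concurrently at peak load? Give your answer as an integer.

7

Maintenance is greatest during the distractor(s) after memory item 6: all 6 memory items are being held.
One distractor item is concurrently being processed.
Peak concurrent load = 6 + 1 = 7 items.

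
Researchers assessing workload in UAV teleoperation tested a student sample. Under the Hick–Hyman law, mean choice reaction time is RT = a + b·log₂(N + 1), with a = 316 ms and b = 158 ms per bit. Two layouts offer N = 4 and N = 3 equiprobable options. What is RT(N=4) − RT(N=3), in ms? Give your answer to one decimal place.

50.9

RT(4) = 316 + 158·log₂(5) = 316 + 158·2.3219 = 682.8602 ms.
RT(3) = 316 + 158·log₂(4) = 316 + 158·2.0000 = 632.0000 ms.
Difference = 682.8602 − 632.0000 = 50.8602 ≈ 50.9 ms.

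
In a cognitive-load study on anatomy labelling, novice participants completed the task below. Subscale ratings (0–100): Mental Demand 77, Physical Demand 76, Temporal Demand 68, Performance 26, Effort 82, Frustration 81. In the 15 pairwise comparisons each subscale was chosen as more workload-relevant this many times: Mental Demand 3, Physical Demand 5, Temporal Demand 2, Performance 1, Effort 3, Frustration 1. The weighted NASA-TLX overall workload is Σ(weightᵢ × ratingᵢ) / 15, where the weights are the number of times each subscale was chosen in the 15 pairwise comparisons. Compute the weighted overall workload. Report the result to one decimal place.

73.3

The tallies are the weights (they sum to 15).
Weighted sum = 3·77 + 5·76 + 2·68 + 1·26 + 3·82 + 1·81
            = 231 + 380 + 136 + 26 + 246 + 81 = 1100.
Overall workload = 1100 / 15 = 73.3333 ≈ 73.3.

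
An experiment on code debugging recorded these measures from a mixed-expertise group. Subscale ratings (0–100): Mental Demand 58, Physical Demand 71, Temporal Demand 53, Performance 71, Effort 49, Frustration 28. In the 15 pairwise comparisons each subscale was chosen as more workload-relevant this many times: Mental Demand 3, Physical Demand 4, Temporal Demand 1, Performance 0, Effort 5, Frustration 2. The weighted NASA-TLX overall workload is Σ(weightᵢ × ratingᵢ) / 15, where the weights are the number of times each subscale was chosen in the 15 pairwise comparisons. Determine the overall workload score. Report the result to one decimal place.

54.1

The tallies are the weights (they sum to 15).
Weighted sum = 3·58 + 4·71 + 1·53 + 0·71 + 5·49 + 2·28
            = 174 + 284 + 53 + 0 + 245 + 56 = 812.
Overall workload = 812 / 15 = 54.1333 ≈ 54.1.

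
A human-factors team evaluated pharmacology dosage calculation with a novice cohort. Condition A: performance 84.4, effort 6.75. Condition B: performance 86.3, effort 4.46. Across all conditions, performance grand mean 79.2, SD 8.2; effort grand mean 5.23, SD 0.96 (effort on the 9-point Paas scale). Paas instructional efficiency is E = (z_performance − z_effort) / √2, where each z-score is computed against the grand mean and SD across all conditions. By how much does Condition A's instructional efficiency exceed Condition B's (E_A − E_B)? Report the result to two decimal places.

Condition A: z_P = (84.4 − 79.2)/8.2 = 0.6341; z_E = (6.75 − 5.23)/0.96 = 1.5833; E_A = (0.6341 − 1.5833)/√2 = -0.6712.
Condition B: z_P = (86.3 − 79.2)/8.2 = 0.8659; z_E = (4.46 − 5.23)/0.96 = -0.8021; E_B = (0.8659 − (-0.8021))/√2 = 1.1795.
E_A − E_B = -0.6712 − 1.1795 = -1.8507 ≈ -1.85.

-1.85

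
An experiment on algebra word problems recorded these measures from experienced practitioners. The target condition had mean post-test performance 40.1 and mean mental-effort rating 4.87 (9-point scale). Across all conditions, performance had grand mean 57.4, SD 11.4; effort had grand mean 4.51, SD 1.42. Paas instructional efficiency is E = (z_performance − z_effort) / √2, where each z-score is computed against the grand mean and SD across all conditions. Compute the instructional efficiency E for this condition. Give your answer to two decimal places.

z_performance = (40.1 − 57.4) / 11.4 = -17.3000 / 11.4 = -1.5175.
z_effort = (4.87 − 4.51) / 1.42 = 0.3600 / 1.42 = 0.2535.
z_P − z_E = -1.5175 − 0.2535 = -1.7710.
E = -1.7710 / √2 = -1.7710 / 1.41421 = -1.2523 ≈ -1.25.

-1.25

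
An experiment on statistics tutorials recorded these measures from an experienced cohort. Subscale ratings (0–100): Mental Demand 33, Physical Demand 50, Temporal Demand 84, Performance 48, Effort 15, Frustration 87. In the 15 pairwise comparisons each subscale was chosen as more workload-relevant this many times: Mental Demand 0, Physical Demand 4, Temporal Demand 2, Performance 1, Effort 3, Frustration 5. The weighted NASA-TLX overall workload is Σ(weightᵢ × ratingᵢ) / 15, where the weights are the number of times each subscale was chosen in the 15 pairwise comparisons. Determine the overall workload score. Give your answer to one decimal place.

59.7

The tallies are the weights (they sum to 15).
Weighted sum = 0·33 + 4·50 + 2·84 + 1·48 + 3·15 + 5·87
            = 0 + 200 + 168 + 48 + 45 + 435 = 896.
Overall workload = 896 / 15 = 59.7333 ≈ 59.7.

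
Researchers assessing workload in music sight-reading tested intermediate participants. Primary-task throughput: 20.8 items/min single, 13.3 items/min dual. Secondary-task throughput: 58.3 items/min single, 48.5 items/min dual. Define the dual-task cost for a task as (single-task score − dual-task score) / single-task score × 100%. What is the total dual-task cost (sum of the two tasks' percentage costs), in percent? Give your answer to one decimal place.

52.9

Primary cost = (20.8 − 13.3) / 20.8 × 100% = 36.0577%.
Secondary cost = (58.3 − 48.5) / 58.3 × 100% = 16.8096%.
Total = 36.0577% + 16.8096% = 52.8673% ≈ 52.9%.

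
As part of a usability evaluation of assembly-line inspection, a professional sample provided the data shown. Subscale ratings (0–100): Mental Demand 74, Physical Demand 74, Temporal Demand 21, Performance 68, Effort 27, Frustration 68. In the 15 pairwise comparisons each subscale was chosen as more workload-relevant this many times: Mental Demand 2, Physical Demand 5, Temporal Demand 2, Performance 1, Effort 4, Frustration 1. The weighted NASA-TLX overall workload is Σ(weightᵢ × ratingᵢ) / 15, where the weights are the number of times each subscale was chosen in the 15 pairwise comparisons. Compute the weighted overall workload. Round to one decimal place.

53.6

The tallies are the weights (they sum to 15).
Weighted sum = 2·74 + 5·74 + 2·21 + 1·68 + 4·27 + 1·68
            = 148 + 370 + 42 + 68 + 108 + 68 = 804.
Overall workload = 804 / 15 = 53.6000 ≈ 53.6.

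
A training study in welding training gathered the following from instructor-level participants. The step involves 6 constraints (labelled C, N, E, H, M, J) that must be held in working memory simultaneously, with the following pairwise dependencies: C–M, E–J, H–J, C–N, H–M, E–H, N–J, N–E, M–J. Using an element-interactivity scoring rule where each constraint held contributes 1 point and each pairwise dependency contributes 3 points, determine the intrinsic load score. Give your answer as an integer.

33

Count of constraints held simultaneously: 6.
Count of pairwise dependencies listed: 9.
Element contribution: 6 × 1 = 6.
Interaction contribution: 9 × 3 = 27.
Intrinsic load = 6 + 27 = 33.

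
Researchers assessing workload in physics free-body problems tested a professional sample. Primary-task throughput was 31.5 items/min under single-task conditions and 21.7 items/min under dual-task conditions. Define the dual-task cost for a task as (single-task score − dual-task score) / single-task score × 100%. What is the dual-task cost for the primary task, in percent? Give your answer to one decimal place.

31.1

Cost = (31.5 − 21.7) / 31.5 × 100%
     = 9.8000 / 31.5 × 100% = 31.1111%.
≈ 31.1%.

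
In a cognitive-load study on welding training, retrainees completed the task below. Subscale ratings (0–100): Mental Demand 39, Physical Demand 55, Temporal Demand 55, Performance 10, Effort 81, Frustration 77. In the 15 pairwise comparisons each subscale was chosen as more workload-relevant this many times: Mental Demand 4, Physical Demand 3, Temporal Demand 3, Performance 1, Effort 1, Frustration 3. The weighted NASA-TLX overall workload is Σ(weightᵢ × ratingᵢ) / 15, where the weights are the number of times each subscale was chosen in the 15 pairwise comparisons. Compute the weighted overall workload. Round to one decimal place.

The tallies are the weights (they sum to 15).
Weighted sum = 4·39 + 3·55 + 3·55 + 1·10 + 1·81 + 3·77
            = 156 + 165 + 165 + 10 + 81 + 231 = 808.
Overall workload = 808 / 15 = 53.8667 ≈ 53.9.

53.9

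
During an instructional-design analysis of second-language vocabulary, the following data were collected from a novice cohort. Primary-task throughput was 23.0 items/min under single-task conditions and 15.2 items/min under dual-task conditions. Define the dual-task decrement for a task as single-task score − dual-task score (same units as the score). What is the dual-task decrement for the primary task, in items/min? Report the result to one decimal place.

Decrement = 23.0 − 15.2 = 7.8000 items/min ≈ 7.8 items/min.

7.8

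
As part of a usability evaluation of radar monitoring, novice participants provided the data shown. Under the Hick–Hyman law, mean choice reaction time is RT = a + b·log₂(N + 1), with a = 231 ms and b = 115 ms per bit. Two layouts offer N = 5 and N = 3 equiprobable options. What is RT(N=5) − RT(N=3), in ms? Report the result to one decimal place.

67.3

RT(5) = 231 + 115·log₂(6) = 231 + 115·2.5850 = 528.2750 ms.
RT(3) = 231 + 115·log₂(4) = 231 + 115·2.0000 = 461.0000 ms.
Difference = 528.2750 − 461.0000 = 67.2750 ≈ 67.3 ms.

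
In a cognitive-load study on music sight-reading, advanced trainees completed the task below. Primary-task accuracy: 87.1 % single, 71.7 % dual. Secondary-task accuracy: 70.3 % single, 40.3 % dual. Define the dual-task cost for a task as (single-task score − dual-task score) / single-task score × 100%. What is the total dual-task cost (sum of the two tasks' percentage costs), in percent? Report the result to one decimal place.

Primary cost = (87.1 − 71.7) / 87.1 × 100% = 17.6808%.
Secondary cost = (70.3 − 40.3) / 70.3 × 100% = 42.6743%.
Total = 17.6808% + 42.6743% = 60.3551% ≈ 60.4%.

60.4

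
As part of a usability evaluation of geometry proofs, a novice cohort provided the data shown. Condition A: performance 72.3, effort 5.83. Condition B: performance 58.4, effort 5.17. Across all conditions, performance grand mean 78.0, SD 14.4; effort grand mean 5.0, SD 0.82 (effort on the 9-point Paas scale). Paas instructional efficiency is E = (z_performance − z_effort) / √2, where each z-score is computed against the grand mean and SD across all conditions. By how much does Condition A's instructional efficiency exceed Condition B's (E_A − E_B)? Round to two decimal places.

0.11

Condition A: z_P = (72.3 − 78.0)/14.4 = -0.3958; z_E = (5.83 − 5.0)/0.82 = 1.0122; E_A = (-0.3958 − 1.0122)/√2 = -0.9956.
Condition B: z_P = (58.4 − 78.0)/14.4 = -1.3611; z_E = (5.17 − 5.0)/0.82 = 0.2073; E_B = (-1.3611 − 0.2073)/√2 = -1.1090.
E_A − E_B = -0.9956 − (-1.1090) = 0.1134 ≈ 0.11.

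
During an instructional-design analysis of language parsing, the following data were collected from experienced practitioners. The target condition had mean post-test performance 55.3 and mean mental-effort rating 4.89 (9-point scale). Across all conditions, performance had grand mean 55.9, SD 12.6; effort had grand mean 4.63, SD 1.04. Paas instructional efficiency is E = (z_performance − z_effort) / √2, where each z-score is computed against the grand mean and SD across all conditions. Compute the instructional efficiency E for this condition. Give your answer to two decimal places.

z_performance = (55.3 − 55.9) / 12.6 = -0.6000 / 12.6 = -0.0476.
z_effort = (4.89 − 4.63) / 1.04 = 0.2600 / 1.04 = 0.2500.
z_P − z_E = -0.0476 − 0.2500 = -0.2976.
E = -0.2976 / √2 = -0.2976 / 1.41421 = -0.2104 ≈ -0.21.

-0.21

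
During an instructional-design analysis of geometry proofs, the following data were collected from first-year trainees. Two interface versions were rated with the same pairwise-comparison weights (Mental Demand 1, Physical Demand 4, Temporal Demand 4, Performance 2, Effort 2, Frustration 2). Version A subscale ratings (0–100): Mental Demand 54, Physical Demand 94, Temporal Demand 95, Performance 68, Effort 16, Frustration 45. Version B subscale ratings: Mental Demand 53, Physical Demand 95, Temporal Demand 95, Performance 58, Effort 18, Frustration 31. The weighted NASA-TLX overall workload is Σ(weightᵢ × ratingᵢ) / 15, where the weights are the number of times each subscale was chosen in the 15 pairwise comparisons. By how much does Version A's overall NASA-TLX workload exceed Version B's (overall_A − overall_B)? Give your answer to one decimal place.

Version A weighted sum = 1·54 + 4·94 + 4·95 + 2·68 + 2·16 + 2·45 = 54 + 376 + 380 + 136 + 32 + 90 = 1068; overall_A = 1068/15 = 71.2000.
Version B weighted sum = 1·53 + 4·95 + 4·95 + 2·58 + 2·18 + 2·31 = 53 + 380 + 380 + 116 + 36 + 62 = 1027; overall_B = 1027/15 = 68.4667.
Difference = 71.2000 − 68.4667 = 2.7333 ≈ 2.7.

2.7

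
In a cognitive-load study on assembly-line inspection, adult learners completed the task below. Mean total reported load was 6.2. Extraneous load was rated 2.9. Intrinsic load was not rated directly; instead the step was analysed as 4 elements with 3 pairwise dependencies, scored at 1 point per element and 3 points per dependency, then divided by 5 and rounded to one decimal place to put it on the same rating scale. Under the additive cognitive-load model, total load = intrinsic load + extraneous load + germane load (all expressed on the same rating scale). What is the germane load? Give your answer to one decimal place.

0.7

Intrinsic (element-interactivity): (4 × 1 + 3 × 3) / 5 = 13 / 5 = 2.6000 → 2.6.
germane load = total − intrinsic − extraneous
             = 6.2 − 2.6 − 2.9 = 0.7.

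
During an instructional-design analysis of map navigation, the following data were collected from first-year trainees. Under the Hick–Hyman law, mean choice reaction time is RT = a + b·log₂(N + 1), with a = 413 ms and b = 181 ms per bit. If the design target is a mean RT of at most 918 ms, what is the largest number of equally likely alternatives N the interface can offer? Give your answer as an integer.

5

Set 413 + 181·log₂(N + 1) ≤ 918.
log₂(N + 1) ≤ (918 − 413) / 181 = 2.7901.
N + 1 ≤ 2^2.7901 = 6.9168.
N ≤ 5.9168, so the largest integer N is 5.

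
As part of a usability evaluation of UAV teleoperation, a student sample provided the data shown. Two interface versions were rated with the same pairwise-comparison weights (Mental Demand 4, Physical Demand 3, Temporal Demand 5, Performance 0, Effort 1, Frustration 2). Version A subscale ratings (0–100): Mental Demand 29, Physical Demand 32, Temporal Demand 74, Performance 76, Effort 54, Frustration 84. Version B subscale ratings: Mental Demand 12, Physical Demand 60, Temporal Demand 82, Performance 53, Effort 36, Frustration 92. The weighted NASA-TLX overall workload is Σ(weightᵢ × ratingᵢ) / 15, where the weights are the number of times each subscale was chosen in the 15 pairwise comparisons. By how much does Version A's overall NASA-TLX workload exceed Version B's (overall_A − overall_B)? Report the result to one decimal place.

Version A weighted sum = 4·29 + 3·32 + 5·74 + 0·76 + 1·54 + 2·84 = 116 + 96 + 370 + 0 + 54 + 168 = 804; overall_A = 804/15 = 53.6000.
Version B weighted sum = 4·12 + 3·60 + 5·82 + 0·53 + 1·36 + 2·92 = 48 + 180 + 410 + 0 + 36 + 184 = 858; overall_B = 858/15 = 57.2000.
Difference = 53.6000 − 57.2000 = -3.6000 ≈ -3.6.

-3.6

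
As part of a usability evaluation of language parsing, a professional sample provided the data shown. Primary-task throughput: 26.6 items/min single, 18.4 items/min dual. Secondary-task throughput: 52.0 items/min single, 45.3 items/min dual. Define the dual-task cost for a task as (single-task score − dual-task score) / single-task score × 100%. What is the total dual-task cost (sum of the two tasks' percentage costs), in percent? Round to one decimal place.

43.7

Primary cost = (26.6 − 18.4) / 26.6 × 100% = 30.8271%.
Secondary cost = (52.0 − 45.3) / 52.0 × 100% = 12.8846%.
Total = 30.8271% + 12.8846% = 43.7117% ≈ 43.7%.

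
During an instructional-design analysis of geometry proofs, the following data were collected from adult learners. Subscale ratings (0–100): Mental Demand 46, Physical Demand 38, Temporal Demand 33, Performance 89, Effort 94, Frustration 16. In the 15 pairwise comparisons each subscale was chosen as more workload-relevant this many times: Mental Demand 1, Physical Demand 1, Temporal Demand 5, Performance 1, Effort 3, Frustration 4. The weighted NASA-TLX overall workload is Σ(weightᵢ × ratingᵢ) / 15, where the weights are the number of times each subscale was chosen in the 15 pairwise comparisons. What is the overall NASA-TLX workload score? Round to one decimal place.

The tallies are the weights (they sum to 15).
Weighted sum = 1·46 + 1·38 + 5·33 + 1·89 + 3·94 + 4·16
            = 46 + 38 + 165 + 89 + 282 + 64 = 684.
Overall workload = 684 / 15 = 45.6000 ≈ 45.6.

45.6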